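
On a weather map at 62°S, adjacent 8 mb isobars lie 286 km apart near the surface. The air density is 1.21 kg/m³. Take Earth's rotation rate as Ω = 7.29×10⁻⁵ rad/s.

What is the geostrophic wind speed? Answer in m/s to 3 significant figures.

18.0 m/s

Coriolis parameter at 62°S:
f = 2Ω sin φ = 2 × 7.29×10⁻⁵ × sin 62° = 1.29×10⁻⁴ s⁻¹
Pressure gradient: |∂P/∂n| = 800 Pa / 286000 m = 2.80×10⁻³ Pa/m
Geostrophic balance (pressure-gradient force = Coriolis force):
V_g = (1/(fρ)) |∂P/∂n| = 2.80×10⁻³ / (1.29×10⁻⁴ × 1.21) = 18.0 m/s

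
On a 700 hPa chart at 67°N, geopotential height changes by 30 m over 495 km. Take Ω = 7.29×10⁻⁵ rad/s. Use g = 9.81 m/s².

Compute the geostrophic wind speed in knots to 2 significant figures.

Coriolis parameter at 67°N:
f = 2Ω sin φ = 2 × 7.29×10⁻⁵ × sin 67° = 1.34×10⁻⁴ s⁻¹
Height gradient: |∂Z/∂n| = 30 m / 495000 m = 6.06×10⁻⁵
On a pressure surface, geostrophic balance gives V_g = (g/f)|∂Z/∂n|:
V_g = 9.81 × 6.06×10⁻⁵ / 1.34×10⁻⁴ = 4.43 m/s
Converting: 4.43 m/s × 1.944 = 8.6 knots

8.6 knots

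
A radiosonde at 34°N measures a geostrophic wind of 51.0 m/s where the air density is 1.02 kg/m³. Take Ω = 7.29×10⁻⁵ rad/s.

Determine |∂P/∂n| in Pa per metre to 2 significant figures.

4.2×10⁻³ Pa/m

Coriolis parameter at 34°N:
f = 2Ω sin φ = 2 × 7.29×10⁻⁵ × sin 34° = 8.15×10⁻⁵ s⁻¹
Geostrophic balance rearranged: |∂P/∂n| = f ρ V_g
|∂P/∂n| = 8.15×10⁻⁵ × 1.02 × 51.0 = 4.24×10⁻³ Pa/m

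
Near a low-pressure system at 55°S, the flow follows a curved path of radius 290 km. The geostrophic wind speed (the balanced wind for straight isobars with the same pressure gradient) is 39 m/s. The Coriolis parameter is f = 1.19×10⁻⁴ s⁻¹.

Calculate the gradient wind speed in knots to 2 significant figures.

45 knots

Around a low, centrifugal force acts outward with Coriolis, so pressure-gradient force balances both:
(1/ρ)|∂P/∂n| = fV + V²/R  →  V² + fR·V − fR·V_g = 0
With fR = 1.19×10⁻⁴ × 290×10³ m = 34.5 m/s:
V = [−fR + √((fR)² + 4 fR V_g)]/2 = [−34.5 + √(34.5² + 4×34.5×39)]/2 = 23.3 m/s
Subgeostrophic (V < V_g = 39 m/s), as expected around a low.
Converting: 23.3 m/s × 1.944 = 45 knots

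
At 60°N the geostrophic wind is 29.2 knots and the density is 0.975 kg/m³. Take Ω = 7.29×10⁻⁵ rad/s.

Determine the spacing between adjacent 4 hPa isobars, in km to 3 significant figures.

Coriolis parameter at 60°N:
f = 2Ω sin φ = 2 × 7.29×10⁻⁵ × sin 60° = 1.26×10⁻⁴ s⁻¹
Wind speed in SI: 29.2 knots = 15.0 m/s
Geostrophic balance rearranged: |∂P/∂n| = f ρ V_g
|∂P/∂n| = 1.26×10⁻⁴ × 0.975 × 15.0 = 1.85×10⁻³ Pa/m
Isobar spacing: Δn = ΔP/|∂P/∂n| = 400 Pa / 1.85×10⁻³ Pa/m = 216295 m ≈ 216 km

216 km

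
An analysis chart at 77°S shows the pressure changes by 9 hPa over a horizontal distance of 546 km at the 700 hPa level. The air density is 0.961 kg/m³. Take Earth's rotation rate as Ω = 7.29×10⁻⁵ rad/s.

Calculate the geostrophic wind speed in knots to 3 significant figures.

Coriolis parameter at 77°S:
f = 2Ω sin φ = 2 × 7.29×10⁻⁵ × sin 77° = 1.42×10⁻⁴ s⁻¹
Pressure gradient: |∂P/∂n| = 900 Pa / 546000 m = 1.65×10⁻³ Pa/m
Geostrophic balance (pressure-gradient force = Coriolis force):
V_g = (1/(fρ)) |∂P/∂n| = 1.65×10⁻³ / (1.42×10⁻⁴ × 0.961) = 12.1 m/s
Converting: 12.1 m/s × 1.944 = 23.5 knots

23.5 knots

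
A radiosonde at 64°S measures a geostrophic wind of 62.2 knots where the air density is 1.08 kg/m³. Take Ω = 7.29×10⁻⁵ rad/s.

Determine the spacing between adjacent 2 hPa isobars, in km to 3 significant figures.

Coriolis parameter at 64°S:
f = 2Ω sin φ = 2 × 7.29×10⁻⁵ × sin 64° = 1.31×10⁻⁴ s⁻¹
Wind speed in SI: 62.2 knots = 32.0 m/s
Geostrophic balance rearranged: |∂P/∂n| = f ρ V_g
|∂P/∂n| = 1.31×10⁻⁴ × 1.08 × 32.0 = 4.53×10⁻³ Pa/m
Isobar spacing: Δn = ΔP/|∂P/∂n| = 200 Pa / 4.53×10⁻³ Pa/m = 44163 m ≈ 44.2 km

44.2 km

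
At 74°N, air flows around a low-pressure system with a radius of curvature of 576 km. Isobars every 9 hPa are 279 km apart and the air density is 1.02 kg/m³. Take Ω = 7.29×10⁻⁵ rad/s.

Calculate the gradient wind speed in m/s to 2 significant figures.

Coriolis parameter at 74°N:
f = 2Ω sin φ = 2 × 7.29×10⁻⁵ × sin 74° = 1.40×10⁻⁴ s⁻¹
Pressure gradient: |∂P/∂n| = 900 Pa / 279000 m = 3.23×10⁻³ Pa/m
Geostrophic speed: V_g = |∂P/∂n|/(fρ) = 3.23×10⁻³/(1.40×10⁻⁴ × 1.02) = 22.6 m/s
Around a low, centrifugal force acts outward with Coriolis, so pressure-gradient force balances both:
(1/ρ)|∂P/∂n| = fV + V²/R  →  V² + fR·V − fR·V_g = 0
With fR = 1.40×10⁻⁴ × 576×10³ m = 80.7 m/s:
V = [−fR + √((fR)² + 4 fR V_g)]/2 = [−80.7 + √(80.7² + 4×80.7×22.6)]/2 = 18.4 m/s
Subgeostrophic (V < V_g = 22.6 m/s), as expected around a low.

18 m/s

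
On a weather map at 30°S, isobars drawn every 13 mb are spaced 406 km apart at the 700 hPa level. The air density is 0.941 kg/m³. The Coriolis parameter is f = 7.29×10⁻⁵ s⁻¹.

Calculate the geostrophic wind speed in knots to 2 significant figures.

Pressure gradient: |∂P/∂n| = 1300 Pa / 406000 m = 3.20×10⁻³ Pa/m
Geostrophic balance (pressure-gradient force = Coriolis force):
V_g = (1/(fρ)) |∂P/∂n| = 3.20×10⁻³ / (7.29×10⁻⁵ × 0.941) = 46.7 m/s
Converting: 46.7 m/s × 1.944 = 91 knots

91 knots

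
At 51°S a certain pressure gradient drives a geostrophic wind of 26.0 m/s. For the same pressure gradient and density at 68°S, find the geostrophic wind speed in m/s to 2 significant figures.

22 m/s

With the same pressure gradient and density, V_g ∝ 1/f ∝ 1/sin φ.
V₂ = V₁ · sin φ₁ / sin φ₂ = 26.0 × sin 51° / sin 68°
V₂ = 26.0 × 0.7771/0.9272 = 22 m/s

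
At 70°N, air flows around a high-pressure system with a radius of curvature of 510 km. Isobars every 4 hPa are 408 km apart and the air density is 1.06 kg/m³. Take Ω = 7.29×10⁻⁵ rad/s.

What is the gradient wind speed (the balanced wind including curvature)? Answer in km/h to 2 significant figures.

27 km/h

Coriolis parameter at 70°N:
f = 2Ω sin φ = 2 × 7.29×10⁻⁵ × sin 70° = 1.37×10⁻⁴ s⁻¹
Pressure gradient: |∂P/∂n| = 400 Pa / 408000 m = 9.80×10⁻⁴ Pa/m
Geostrophic speed: V_g = |∂P/∂n|/(fρ) = 9.80×10⁻⁴/(1.37×10⁻⁴ × 1.06) = 6.75 m/s
Around a high, pressure-gradient force acts outward with centrifugal, so Coriolis balances both:
fV = (1/ρ)|∂P/∂n| + V²/R  →  V² − fR·V + fR·V_g = 0
With fR = 1.37×10⁻⁴ × 510×10³ m = 69.9 m/s:
V = [fR − √((fR)² − 4 fR V_g)]/2 = [69.9 − √(69.9² − 4×69.9×6.75)]/2 = 7.57 m/s
Supergeostrophic (V > V_g = 6.75 m/s), as expected around a high.
Converting: 7.57 m/s × 3.6 = 27 km/h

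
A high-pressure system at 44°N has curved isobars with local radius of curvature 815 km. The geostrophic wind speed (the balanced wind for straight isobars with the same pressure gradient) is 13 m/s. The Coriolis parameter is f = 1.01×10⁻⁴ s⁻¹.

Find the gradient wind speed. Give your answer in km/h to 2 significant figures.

58 km/h

Around a high, pressure-gradient force acts outward with centrifugal, so Coriolis balances both:
fV = (1/ρ)|∂P/∂n| + V²/R  →  V² − fR·V + fR·V_g = 0
With fR = 1.01×10⁻⁴ × 815×10³ m = 82.3 m/s:
V = [fR − √((fR)² − 4 fR V_g)]/2 = [82.3 − √(82.3² − 4×82.3×13)]/2 = 16.2 m/s
Supergeostrophic (V > V_g = 13 m/s), as expected around a high.
Converting: 16.2 m/s × 3.6 = 58 km/h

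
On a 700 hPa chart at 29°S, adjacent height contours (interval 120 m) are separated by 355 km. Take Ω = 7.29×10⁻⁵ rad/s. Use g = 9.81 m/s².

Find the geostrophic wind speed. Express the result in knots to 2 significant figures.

91 knots

Coriolis parameter at 29°S:
f = 2Ω sin φ = 2 × 7.29×10⁻⁵ × sin 29° = 7.07×10⁻⁵ s⁻¹
Height gradient: |∂Z/∂n| = 120 m / 355000 m = 3.38×10⁻⁴
On a pressure surface, geostrophic balance gives V_g = (g/f)|∂Z/∂n|:
V_g = 9.81 × 3.38×10⁻⁴ / 7.07×10⁻⁵ = 46.9 m/s
Converting: 46.9 m/s × 1.944 = 91 knots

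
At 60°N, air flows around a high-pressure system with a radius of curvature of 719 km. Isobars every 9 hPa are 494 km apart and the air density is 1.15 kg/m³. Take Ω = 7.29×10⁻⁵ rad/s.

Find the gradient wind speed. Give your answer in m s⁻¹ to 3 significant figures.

15.0 m s⁻¹

Coriolis parameter at 60°N:
f = 2Ω sin φ = 2 × 7.29×10⁻⁵ × sin 60° = 1.26×10⁻⁴ s⁻¹
Pressure gradient: |∂P/∂n| = 900 Pa / 494000 m = 1.82×10⁻³ Pa/m
Geostrophic speed: V_g = |∂P/∂n|/(fρ) = 1.82×10⁻³/(1.26×10⁻⁴ × 1.15) = 12.5 m/s
Around a high, pressure-gradient force acts outward with centrifugal, so Coriolis balances both:
fV = (1/ρ)|∂P/∂n| + V²/R  →  V² − fR·V + fR·V_g = 0
With fR = 1.26×10⁻⁴ × 719×10³ m = 90.8 m/s:
V = [fR − √((fR)² − 4 fR V_g)]/2 = [90.8 − √(90.8² − 4×90.8×12.5)]/2 = 15 m/s
Supergeostrophic (V > V_g = 12.5 m/s), as expected around a high.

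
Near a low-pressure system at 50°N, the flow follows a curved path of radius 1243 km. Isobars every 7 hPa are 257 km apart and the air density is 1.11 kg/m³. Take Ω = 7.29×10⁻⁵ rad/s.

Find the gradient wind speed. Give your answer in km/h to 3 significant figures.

69.4 km/h

Coriolis parameter at 50°N:
f = 2Ω sin φ = 2 × 7.29×10⁻⁵ × sin 50° = 1.12×10⁻⁴ s⁻¹
Pressure gradient: |∂P/∂n| = 700 Pa / 257000 m = 2.72×10⁻³ Pa/m
Geostrophic speed: V_g = |∂P/∂n|/(fρ) = 2.72×10⁻³/(1.12×10⁻⁴ × 1.11) = 22.0 m/s
Around a low, centrifugal force acts outward with Coriolis, so pressure-gradient force balances both:
(1/ρ)|∂P/∂n| = fV + V²/R  →  V² + fR·V − fR·V_g = 0
With fR = 1.12×10⁻⁴ × 1243×10³ m = 139 m/s:
V = [−fR + √((fR)² + 4 fR V_g)]/2 = [−139 + √(139² + 4×139×22)]/2 = 19.3 m/s
Subgeostrophic (V < V_g = 22 m/s), as expected around a low.
Converting: 19.3 m/s × 3.6 = 69.4 km/h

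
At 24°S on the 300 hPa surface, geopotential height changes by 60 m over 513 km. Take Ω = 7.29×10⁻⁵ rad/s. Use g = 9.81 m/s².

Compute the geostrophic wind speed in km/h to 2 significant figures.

70 km/h

Coriolis parameter at 24°S:
f = 2Ω sin φ = 2 × 7.29×10⁻⁵ × sin 24° = 5.93×10⁻⁵ s⁻¹
Height gradient: |∂Z/∂n| = 60 m / 513000 m = 1.17×10⁻⁴
On a pressure surface, geostrophic balance gives V_g = (g/f)|∂Z/∂n|:
V_g = 9.81 × 1.17×10⁻⁴ / 5.93×10⁻⁵ = 19.3 m/s
Converting: 19.3 m/s × 3.6 = 70 km/h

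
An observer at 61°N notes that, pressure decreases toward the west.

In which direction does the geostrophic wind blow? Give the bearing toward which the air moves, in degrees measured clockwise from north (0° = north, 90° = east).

The pressure-gradient force points toward the west (bearing 270°).
Geostrophic balance: in the Northern Hemisphere the Coriolis force deflects motion to the right, so the geostrophic wind blows 90° to the right of the pressure-gradient force (low pressure on the left).
Rotating 270° by 90° clockwise gives 000° — the wind blows toward the north.

000°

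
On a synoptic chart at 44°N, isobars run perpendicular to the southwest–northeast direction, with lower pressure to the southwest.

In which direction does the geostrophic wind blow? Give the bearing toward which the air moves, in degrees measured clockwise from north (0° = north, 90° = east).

315°

The pressure-gradient force points toward the southwest (bearing 225°).
Geostrophic balance: in the Northern Hemisphere the Coriolis force deflects motion to the right, so the geostrophic wind blows 90° to the right of the pressure-gradient force (low pressure on the left).
Rotating 225° by 90° clockwise gives 315° — the wind blows toward the northwest.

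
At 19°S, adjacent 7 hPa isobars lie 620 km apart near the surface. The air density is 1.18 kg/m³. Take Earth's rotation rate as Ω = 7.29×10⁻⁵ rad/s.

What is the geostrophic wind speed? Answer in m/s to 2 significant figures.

20 m/s

Coriolis parameter at 19°S:
f = 2Ω sin φ = 2 × 7.29×10⁻⁵ × sin 19° = 4.75×10⁻⁵ s⁻¹
Pressure gradient: |∂P/∂n| = 700 Pa / 620000 m = 1.13×10⁻³ Pa/m
Geostrophic balance (pressure-gradient force = Coriolis force):
V_g = (1/(fρ)) |∂P/∂n| = 1.13×10⁻³ / (4.75×10⁻⁵ × 1.18) = 20.2 m/s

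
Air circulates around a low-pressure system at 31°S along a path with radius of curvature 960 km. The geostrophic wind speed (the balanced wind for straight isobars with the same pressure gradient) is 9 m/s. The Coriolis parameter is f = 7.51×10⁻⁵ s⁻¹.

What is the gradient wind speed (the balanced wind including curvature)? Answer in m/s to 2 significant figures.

Around a low, centrifugal force acts outward with Coriolis, so pressure-gradient force balances both:
(1/ρ)|∂P/∂n| = fV + V²/R  →  V² + fR·V − fR·V_g = 0
With fR = 7.51×10⁻⁵ × 960×10³ m = 72.1 m/s:
V = [−fR + √((fR)² + 4 fR V_g)]/2 = [−72.1 + √(72.1² + 4×72.1×9)]/2 = 8.09 m/s
Subgeostrophic (V < V_g = 9 m/s), as expected around a low.

8.1 m/s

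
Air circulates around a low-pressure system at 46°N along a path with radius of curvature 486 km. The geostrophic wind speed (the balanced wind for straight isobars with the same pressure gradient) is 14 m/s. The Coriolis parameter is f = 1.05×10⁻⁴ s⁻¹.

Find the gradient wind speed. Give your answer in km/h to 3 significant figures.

Around a low, centrifugal force acts outward with Coriolis, so pressure-gradient force balances both:
(1/ρ)|∂P/∂n| = fV + V²/R  →  V² + fR·V − fR·V_g = 0
With fR = 1.05×10⁻⁴ × 486×10³ m = 51.0 m/s:
V = [−fR + √((fR)² + 4 fR V_g)]/2 = [−51.0 + √(51.0² + 4×51.0×14)]/2 = 11.4 m/s
Subgeostrophic (V < V_g = 14 m/s), as expected around a low.
Converting: 11.4 m/s × 3.6 = 41.2 km/h

41.2 km/h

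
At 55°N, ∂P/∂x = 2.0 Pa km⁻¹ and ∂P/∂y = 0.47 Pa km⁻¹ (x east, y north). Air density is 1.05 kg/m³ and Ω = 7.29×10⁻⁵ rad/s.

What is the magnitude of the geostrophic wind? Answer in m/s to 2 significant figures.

16 m/s

Coriolis parameter at 55°N:
f = 2Ω sin φ = 2 × 7.29×10⁻⁵ × sin 55° = 1.19×10⁻⁴ s⁻¹
Component geostrophic relations (x east, y north):
u_g = −(1/(fρ)) ∂P/∂y,  v_g = (1/(fρ)) ∂P/∂x
u_g = −(0.47×10⁻³)/(1.19×10⁻⁴ × 1.05) = −3.75 m/s;  v_g = (2.0×10⁻³)/(1.19×10⁻⁴ × 1.05) = 15.9 m/s
|V_g| = √(u_g² + v_g²) = 16.4 m/s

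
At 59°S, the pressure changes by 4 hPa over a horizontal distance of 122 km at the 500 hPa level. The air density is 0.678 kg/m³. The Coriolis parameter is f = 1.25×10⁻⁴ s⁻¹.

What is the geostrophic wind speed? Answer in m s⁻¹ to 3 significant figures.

38.7 m s⁻¹

Pressure gradient: |∂P/∂n| = 400 Pa / 122000 m = 3.28×10⁻³ Pa/m
Geostrophic balance (pressure-gradient force = Coriolis force):
V_g = (1/(fρ)) |∂P/∂n| = 3.28×10⁻³ / (1.25×10⁻⁴ × 0.678) = 38.7 m/s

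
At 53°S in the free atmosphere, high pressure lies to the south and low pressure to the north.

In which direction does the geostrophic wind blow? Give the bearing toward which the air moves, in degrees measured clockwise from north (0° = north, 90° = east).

The pressure-gradient force points toward the north (bearing 000°).
Geostrophic balance: in the Southern Hemisphere the Coriolis force deflects motion to the left, so the geostrophic wind blows 90° to the left of the pressure-gradient force (low pressure on the right).
Rotating 000° by 90° counterclockwise gives 270° — the wind blows toward the west.

270°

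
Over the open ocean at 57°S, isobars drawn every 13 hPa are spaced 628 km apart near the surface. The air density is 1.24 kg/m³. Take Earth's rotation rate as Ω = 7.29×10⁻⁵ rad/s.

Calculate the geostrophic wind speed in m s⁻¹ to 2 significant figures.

Coriolis parameter at 57°S:
f = 2Ω sin φ = 2 × 7.29×10⁻⁵ × sin 57° = 1.22×10⁻⁴ s⁻¹
Pressure gradient: |∂P/∂n| = 1300 Pa / 628000 m = 2.07×10⁻³ Pa/m
Geostrophic balance (pressure-gradient force = Coriolis force):
V_g = (1/(fρ)) |∂P/∂n| = 2.07×10⁻³ / (1.22×10⁻⁴ × 1.24) = 13.7 m/s

14 m s⁻¹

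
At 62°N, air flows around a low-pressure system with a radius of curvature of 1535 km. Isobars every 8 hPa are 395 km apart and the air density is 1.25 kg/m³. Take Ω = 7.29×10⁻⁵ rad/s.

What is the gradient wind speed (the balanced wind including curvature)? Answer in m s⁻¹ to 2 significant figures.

Coriolis parameter at 62°N:
f = 2Ω sin φ = 2 × 7.29×10⁻⁵ × sin 62° = 1.29×10⁻⁴ s⁻¹
Pressure gradient: |∂P/∂n| = 800 Pa / 395000 m = 2.03×10⁻³ Pa/m
Geostrophic speed: V_g = |∂P/∂n|/(fρ) = 2.03×10⁻³/(1.29×10⁻⁴ × 1.25) = 12.6 m/s
Around a low, centrifugal force acts outward with Coriolis, so pressure-gradient force balances both:
(1/ρ)|∂P/∂n| = fV + V²/R  →  V² + fR·V − fR·V_g = 0
With fR = 1.29×10⁻⁴ × 1535×10³ m = 198 m/s:
V = [−fR + √((fR)² + 4 fR V_g)]/2 = [−198 + √(198² + 4×198×12.6)]/2 = 11.9 m/s
Subgeostrophic (V < V_g = 12.6 m/s), as expected around a low.

12 m s⁻¹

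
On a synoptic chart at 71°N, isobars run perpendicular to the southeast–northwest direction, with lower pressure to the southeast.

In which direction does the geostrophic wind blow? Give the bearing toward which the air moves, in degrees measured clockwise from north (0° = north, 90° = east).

225°

The pressure-gradient force points toward the southeast (bearing 135°).
Geostrophic balance: in the Northern Hemisphere the Coriolis force deflects motion to the right, so the geostrophic wind blows 90° to the right of the pressure-gradient force (low pressure on the left).
Rotating 135° by 90° clockwise gives 225° — the wind blows toward the southwest.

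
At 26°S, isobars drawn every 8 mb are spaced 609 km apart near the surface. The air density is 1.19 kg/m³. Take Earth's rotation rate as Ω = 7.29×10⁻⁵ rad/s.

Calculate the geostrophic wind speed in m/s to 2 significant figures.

17 m/s

Coriolis parameter at 26°S:
f = 2Ω sin φ = 2 × 7.29×10⁻⁵ × sin 26° = 6.39×10⁻⁵ s⁻¹
Pressure gradient: |∂P/∂n| = 800 Pa / 609000 m = 1.31×10⁻³ Pa/m
Geostrophic balance (pressure-gradient force = Coriolis force):
V_g = (1/(fρ)) |∂P/∂n| = 1.31×10⁻³ / (6.39×10⁻⁵ × 1.19) = 17.3 m/s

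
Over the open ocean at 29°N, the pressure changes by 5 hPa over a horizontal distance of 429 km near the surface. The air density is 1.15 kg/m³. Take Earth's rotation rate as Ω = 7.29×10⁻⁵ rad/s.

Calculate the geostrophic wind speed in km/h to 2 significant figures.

Coriolis parameter at 29°N:
f = 2Ω sin φ = 2 × 7.29×10⁻⁵ × sin 29° = 7.07×10⁻⁵ s⁻¹
Pressure gradient: |∂P/∂n| = 500 Pa / 429000 m = 1.17×10⁻³ Pa/m
Geostrophic balance (pressure-gradient force = Coriolis force):
V_g = (1/(fρ)) |∂P/∂n| = 1.17×10⁻³ / (7.07×10⁻⁵ × 1.15) = 14.3 m/s
Converting: 14.3 m/s × 3.6 = 52 km/h

52 km/h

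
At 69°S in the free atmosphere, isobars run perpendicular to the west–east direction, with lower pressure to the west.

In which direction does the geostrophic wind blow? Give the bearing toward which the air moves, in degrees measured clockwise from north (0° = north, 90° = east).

The pressure-gradient force points toward the west (bearing 270°).
Geostrophic balance: in the Southern Hemisphere the Coriolis force deflects motion to the left, so the geostrophic wind blows 90° to the left of the pressure-gradient force (low pressure on the right).
Rotating 270° by 90° counterclockwise gives 180° — the wind blows toward the south.

180°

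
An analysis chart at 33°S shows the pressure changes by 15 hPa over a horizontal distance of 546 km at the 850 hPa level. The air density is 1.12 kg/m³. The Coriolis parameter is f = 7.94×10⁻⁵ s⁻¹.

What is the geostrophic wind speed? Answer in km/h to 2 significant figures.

Pressure gradient: |∂P/∂n| = 1500 Pa / 546000 m = 2.75×10⁻³ Pa/m
Geostrophic balance (pressure-gradient force = Coriolis force):
V_g = (1/(fρ)) |∂P/∂n| = 2.75×10⁻³ / (7.94×10⁻⁵ × 1.12) = 30.9 m/s
Converting: 30.9 m/s × 3.6 = 110 km/h

110 km/h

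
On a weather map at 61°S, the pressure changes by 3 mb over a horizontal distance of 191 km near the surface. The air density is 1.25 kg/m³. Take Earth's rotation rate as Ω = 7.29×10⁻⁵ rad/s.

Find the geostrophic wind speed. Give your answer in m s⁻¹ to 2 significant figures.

9.9 m s⁻¹

Coriolis parameter at 61°S:
f = 2Ω sin φ = 2 × 7.29×10⁻⁵ × sin 61° = 1.28×10⁻⁴ s⁻¹
Pressure gradient: |∂P/∂n| = 300 Pa / 191000 m = 1.57×10⁻³ Pa/m
Geostrophic balance (pressure-gradient force = Coriolis force):
V_g = (1/(fρ)) |∂P/∂n| = 1.57×10⁻³ / (1.28×10⁻⁴ × 1.25) = 9.85 m/s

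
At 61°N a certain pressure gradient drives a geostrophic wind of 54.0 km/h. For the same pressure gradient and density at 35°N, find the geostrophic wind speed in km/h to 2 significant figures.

82 km/h

With the same pressure gradient and density, V_g ∝ 1/f ∝ 1/sin φ.
V₂ = V₁ · sin φ₁ / sin φ₂ = 54.0 × sin 61° / sin 35°
V₂ = 54.0 × 0.8746/0.5736 = 82 km/h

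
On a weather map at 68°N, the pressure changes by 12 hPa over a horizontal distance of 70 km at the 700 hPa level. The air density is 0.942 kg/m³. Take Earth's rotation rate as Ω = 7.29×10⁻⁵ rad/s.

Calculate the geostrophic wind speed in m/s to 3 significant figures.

135 m/s

Coriolis parameter at 68°N:
f = 2Ω sin φ = 2 × 7.29×10⁻⁵ × sin 68° = 1.35×10⁻⁴ s⁻¹
Pressure gradient: |∂P/∂n| = 1200 Pa / 70000 m = 1.71×10⁻² Pa/m
Geostrophic balance (pressure-gradient force = Coriolis force):
V_g = (1/(fρ)) |∂P/∂n| = 1.71×10⁻² / (1.35×10⁻⁴ × 0.942) = 135 m/s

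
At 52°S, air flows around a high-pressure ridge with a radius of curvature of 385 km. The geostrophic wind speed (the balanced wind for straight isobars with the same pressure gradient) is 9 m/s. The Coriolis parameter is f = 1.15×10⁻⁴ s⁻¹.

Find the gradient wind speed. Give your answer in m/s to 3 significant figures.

Around a high, pressure-gradient force acts outward with centrifugal, so Coriolis balances both:
fV = (1/ρ)|∂P/∂n| + V²/R  →  V² − fR·V + fR·V_g = 0
With fR = 1.15×10⁻⁴ × 385×10³ m = 44.3 m/s:
V = [fR − √((fR)² − 4 fR V_g)]/2 = [44.3 − √(44.3² − 4×44.3×9)]/2 = 12.6 m/s
Supergeostrophic (V > V_g = 9 m/s), as expected around a high.

12.6 m/s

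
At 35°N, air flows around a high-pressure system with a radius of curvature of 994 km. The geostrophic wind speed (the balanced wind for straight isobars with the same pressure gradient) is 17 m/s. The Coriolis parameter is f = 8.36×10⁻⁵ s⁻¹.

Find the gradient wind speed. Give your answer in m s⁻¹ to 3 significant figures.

Around a high, pressure-gradient force acts outward with centrifugal, so Coriolis balances both:
fV = (1/ρ)|∂P/∂n| + V²/R  →  V² − fR·V + fR·V_g = 0
With fR = 8.36×10⁻⁵ × 994×10³ m = 83.1 m/s:
V = [fR − √((fR)² − 4 fR V_g)]/2 = [83.1 − √(83.1² − 4×83.1×17)]/2 = 23.8 m/s
Supergeostrophic (V > V_g = 17 m/s), as expected around a high.

23.8 m s⁻¹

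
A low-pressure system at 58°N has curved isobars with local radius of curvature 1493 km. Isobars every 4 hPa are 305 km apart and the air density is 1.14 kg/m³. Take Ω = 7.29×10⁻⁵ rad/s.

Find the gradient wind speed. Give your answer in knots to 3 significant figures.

17.3 knots

Coriolis parameter at 58°N:
f = 2Ω sin φ = 2 × 7.29×10⁻⁵ × sin 58° = 1.24×10⁻⁴ s⁻¹
Pressure gradient: |∂P/∂n| = 400 Pa / 305000 m = 1.31×10⁻³ Pa/m
Geostrophic speed: V_g = |∂P/∂n|/(fρ) = 1.31×10⁻³/(1.24×10⁻⁴ × 1.14) = 9.30 m/s
Around a low, centrifugal force acts outward with Coriolis, so pressure-gradient force balances both:
(1/ρ)|∂P/∂n| = fV + V²/R  →  V² + fR·V − fR·V_g = 0
With fR = 1.24×10⁻⁴ × 1493×10³ m = 185 m/s:
V = [−fR + √((fR)² + 4 fR V_g)]/2 = [−185 + √(185² + 4×185×9.3)]/2 = 8.88 m/s
Subgeostrophic (V < V_g = 9.3 m/s), as expected around a low.
Converting: 8.88 m/s × 1.944 = 17.3 knots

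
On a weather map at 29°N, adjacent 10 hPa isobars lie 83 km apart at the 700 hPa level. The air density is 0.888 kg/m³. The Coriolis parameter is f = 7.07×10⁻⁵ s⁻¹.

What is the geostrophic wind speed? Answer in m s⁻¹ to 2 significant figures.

Pressure gradient: |∂P/∂n| = 1000 Pa / 83000 m = 1.20×10⁻² Pa/m
Geostrophic balance (pressure-gradient force = Coriolis force):
V_g = (1/(fρ)) |∂P/∂n| = 1.20×10⁻² / (7.07×10⁻⁵ × 0.888) = 192 m/s

190 m s⁻¹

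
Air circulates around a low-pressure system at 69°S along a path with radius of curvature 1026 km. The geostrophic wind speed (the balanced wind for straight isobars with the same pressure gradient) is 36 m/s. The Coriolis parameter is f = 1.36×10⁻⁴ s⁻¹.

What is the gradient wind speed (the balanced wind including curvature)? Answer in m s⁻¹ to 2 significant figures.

30 m s⁻¹

Around a low, centrifugal force acts outward with Coriolis, so pressure-gradient force balances both:
(1/ρ)|∂P/∂n| = fV + V²/R  →  V² + fR·V − fR·V_g = 0
With fR = 1.36×10⁻⁴ × 1026×10³ m = 140 m/s:
V = [−fR + √((fR)² + 4 fR V_g)]/2 = [−140 + √(140² + 4×140×36)]/2 = 29.7 m/s
Subgeostrophic (V < V_g = 36 m/s), as expected around a low.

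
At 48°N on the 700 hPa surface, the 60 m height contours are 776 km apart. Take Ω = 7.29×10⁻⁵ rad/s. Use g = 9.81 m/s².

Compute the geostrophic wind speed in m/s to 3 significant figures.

Coriolis parameter at 48°N:
f = 2Ω sin φ = 2 × 7.29×10⁻⁵ × sin 48° = 1.08×10⁻⁴ s⁻¹
Height gradient: |∂Z/∂n| = 60 m / 776000 m = 7.73×10⁻⁵
On a pressure surface, geostrophic balance gives V_g = (g/f)|∂Z/∂n|:
V_g = 9.81 × 7.73×10⁻⁵ / 1.08×10⁻⁴ = 7.00 m/s

7.00 m/s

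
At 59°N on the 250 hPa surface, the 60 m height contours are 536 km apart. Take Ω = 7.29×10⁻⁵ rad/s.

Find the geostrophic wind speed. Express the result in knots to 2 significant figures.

Coriolis parameter at 59°N:
f = 2Ω sin φ = 2 × 7.29×10⁻⁵ × sin 59° = 1.25×10⁻⁴ s⁻¹
Height gradient: |∂Z/∂n| = 60 m / 536000 m = 1.12×10⁻⁴
On a pressure surface, geostrophic balance gives V_g = (g/f)|∂Z/∂n|:
V_g = 9.81 × 1.12×10⁻⁴ / 1.25×10⁻⁴ = 8.79 m/s
Converting: 8.79 m/s × 1.944 = 17 knots

17 knots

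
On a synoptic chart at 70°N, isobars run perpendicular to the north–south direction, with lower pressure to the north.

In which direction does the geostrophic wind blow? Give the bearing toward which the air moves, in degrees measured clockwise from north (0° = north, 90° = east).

The pressure-gradient force points toward the north (bearing 000°).
Geostrophic balance: in the Northern Hemisphere the Coriolis force deflects motion to the right, so the geostrophic wind blows 90° to the right of the pressure-gradient force (low pressure on the left).
Rotating 000° by 90° clockwise gives 090° — the wind blows toward the east.

090°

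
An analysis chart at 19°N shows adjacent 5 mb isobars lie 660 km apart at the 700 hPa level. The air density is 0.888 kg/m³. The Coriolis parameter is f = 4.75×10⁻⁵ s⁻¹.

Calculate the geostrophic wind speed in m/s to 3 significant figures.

Pressure gradient: |∂P/∂n| = 500 Pa / 660000 m = 7.58×10⁻⁴ Pa/m
Geostrophic balance (pressure-gradient force = Coriolis force):
V_g = (1/(fρ)) |∂P/∂n| = 7.58×10⁻⁴ / (4.75×10⁻⁵ × 0.888) = 18.0 m/s

18.0 m/s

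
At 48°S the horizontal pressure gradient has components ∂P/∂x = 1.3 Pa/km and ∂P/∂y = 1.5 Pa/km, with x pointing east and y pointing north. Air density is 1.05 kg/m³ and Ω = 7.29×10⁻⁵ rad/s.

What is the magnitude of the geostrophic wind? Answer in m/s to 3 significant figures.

17.4 m/s

Coriolis parameter at 48°S:
f = 2Ω sin φ = 2 × 7.29×10⁻⁵ × sin 48° = 1.08×10⁻⁴ s⁻¹
In the Southern Hemisphere f is negative: f = −1.08×10⁻⁴ s⁻¹.
Component geostrophic relations (x east, y north):
u_g = −(1/(fρ)) ∂P/∂y,  v_g = (1/(fρ)) ∂P/∂x
u_g = −(1.5×10⁻³)/(−1.08×10⁻⁴ × 1.05) = 13.2 m/s;  v_g = (1.3×10⁻³)/(−1.08×10⁻⁴ × 1.05) = −11.4 m/s
|V_g| = √(u_g² + v_g²) = 17.4 m/s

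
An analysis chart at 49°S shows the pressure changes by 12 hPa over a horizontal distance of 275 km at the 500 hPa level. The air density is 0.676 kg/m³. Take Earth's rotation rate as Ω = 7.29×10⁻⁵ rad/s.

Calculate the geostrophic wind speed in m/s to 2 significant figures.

59 m/s

Coriolis parameter at 49°S:
f = 2Ω sin φ = 2 × 7.29×10⁻⁵ × sin 49° = 1.10×10⁻⁴ s⁻¹
Pressure gradient: |∂P/∂n| = 1200 Pa / 275000 m = 4.36×10⁻³ Pa/m
Geostrophic balance (pressure-gradient force = Coriolis force):
V_g = (1/(fρ)) |∂P/∂n| = 4.36×10⁻³ / (1.10×10⁻⁴ × 0.676) = 58.7 m/s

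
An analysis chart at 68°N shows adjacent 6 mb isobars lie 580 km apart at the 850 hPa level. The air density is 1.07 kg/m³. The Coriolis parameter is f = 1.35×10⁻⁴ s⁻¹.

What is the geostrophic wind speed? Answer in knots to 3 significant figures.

Pressure gradient: |∂P/∂n| = 600 Pa / 580000 m = 1.03×10⁻³ Pa/m
Geostrophic balance (pressure-gradient force = Coriolis force):
V_g = (1/(fρ)) |∂P/∂n| = 1.03×10⁻³ / (1.35×10⁻⁴ × 1.07) = 7.16 m/s
Converting: 7.16 m/s × 1.944 = 13.9 knots

13.9 knots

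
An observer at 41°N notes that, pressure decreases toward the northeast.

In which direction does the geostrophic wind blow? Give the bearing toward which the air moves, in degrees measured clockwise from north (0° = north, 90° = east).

135°

The pressure-gradient force points toward the northeast (bearing 045°).
Geostrophic balance: in the Northern Hemisphere the Coriolis force deflects motion to the right, so the geostrophic wind blows 90° to the right of the pressure-gradient force (low pressure on the left).
Rotating 045° by 90° clockwise gives 135° — the wind blows toward the southeast.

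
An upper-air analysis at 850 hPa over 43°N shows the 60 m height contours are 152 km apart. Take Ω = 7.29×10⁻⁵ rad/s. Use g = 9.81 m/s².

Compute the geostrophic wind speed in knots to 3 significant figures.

Coriolis parameter at 43°N:
f = 2Ω sin φ = 2 × 7.29×10⁻⁵ × sin 43° = 9.94×10⁻⁵ s⁻¹
Height gradient: |∂Z/∂n| = 60 m / 152000 m = 3.95×10⁻⁴
On a pressure surface, geostrophic balance gives V_g = (g/f)|∂Z/∂n|:
V_g = 9.81 × 3.95×10⁻⁴ / 9.94×10⁻⁵ = 38.9 m/s
Converting: 38.9 m/s × 1.944 = 75.7 knots

75.7 knots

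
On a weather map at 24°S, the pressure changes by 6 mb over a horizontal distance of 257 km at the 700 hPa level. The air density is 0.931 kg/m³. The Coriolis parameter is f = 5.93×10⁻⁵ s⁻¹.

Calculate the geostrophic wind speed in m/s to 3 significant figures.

Pressure gradient: |∂P/∂n| = 600 Pa / 257000 m = 2.33×10⁻³ Pa/m
Geostrophic balance (pressure-gradient force = Coriolis force):
V_g = (1/(fρ)) |∂P/∂n| = 2.33×10⁻³ / (5.93×10⁻⁵ × 0.931) = 42.3 m/s

42.3 m/s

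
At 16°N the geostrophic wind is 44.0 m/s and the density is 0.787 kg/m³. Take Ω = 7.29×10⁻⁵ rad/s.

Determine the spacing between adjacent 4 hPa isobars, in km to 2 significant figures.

290 km

Coriolis parameter at 16°N:
f = 2Ω sin φ = 2 × 7.29×10⁻⁵ × sin 16° = 4.02×10⁻⁵ s⁻¹
Geostrophic balance rearranged: |∂P/∂n| = f ρ V_g
|∂P/∂n| = 4.02×10⁻⁵ × 0.787 × 44.0 = 1.39×10⁻³ Pa/m
Isobar spacing: Δn = ΔP/|∂P/∂n| = 400 Pa / 1.39×10⁻³ Pa/m = 287433 m ≈ 290 km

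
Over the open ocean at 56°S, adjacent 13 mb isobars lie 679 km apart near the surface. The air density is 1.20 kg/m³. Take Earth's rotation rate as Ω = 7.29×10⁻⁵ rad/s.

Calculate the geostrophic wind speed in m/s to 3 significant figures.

13.2 m/s

Coriolis parameter at 56°S:
f = 2Ω sin φ = 2 × 7.29×10⁻⁵ × sin 56° = 1.21×10⁻⁴ s⁻¹
Pressure gradient: |∂P/∂n| = 1300 Pa / 679000 m = 1.91×10⁻³ Pa/m
Geostrophic balance (pressure-gradient force = Coriolis force):
V_g = (1/(fρ)) |∂P/∂n| = 1.91×10⁻³ / (1.21×10⁻⁴ × 1.20) = 13.2 m/s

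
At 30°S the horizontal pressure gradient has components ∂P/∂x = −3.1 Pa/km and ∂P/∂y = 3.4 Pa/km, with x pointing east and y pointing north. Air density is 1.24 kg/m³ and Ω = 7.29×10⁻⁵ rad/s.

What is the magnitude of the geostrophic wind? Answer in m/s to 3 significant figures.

50.9 m/s

Coriolis parameter at 30°S:
f = 2Ω sin φ = 2 × 7.29×10⁻⁵ × sin 30° = 7.29×10⁻⁵ s⁻¹
In the Southern Hemisphere f is negative: f = −7.29×10⁻⁵ s⁻¹.
Component geostrophic relations (x east, y north):
u_g = −(1/(fρ)) ∂P/∂y,  v_g = (1/(fρ)) ∂P/∂x
u_g = −(3.4×10⁻³)/(−7.29×10⁻⁵ × 1.24) = 37.6 m/s;  v_g = (−3.1×10⁻³)/(−7.29×10⁻⁵ × 1.24) = 34.3 m/s
|V_g| = √(u_g² + v_g²) = 50.9 m/s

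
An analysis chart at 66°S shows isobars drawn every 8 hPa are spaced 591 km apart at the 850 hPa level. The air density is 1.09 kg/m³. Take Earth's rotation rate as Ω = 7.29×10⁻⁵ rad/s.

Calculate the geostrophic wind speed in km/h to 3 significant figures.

33.6 km/h

Coriolis parameter at 66°S:
f = 2Ω sin φ = 2 × 7.29×10⁻⁵ × sin 66° = 1.33×10⁻⁴ s⁻¹
Pressure gradient: |∂P/∂n| = 800 Pa / 591000 m = 1.35×10⁻³ Pa/m
Geostrophic balance (pressure-gradient force = Coriolis force):
V_g = (1/(fρ)) |∂P/∂n| = 1.35×10⁻³ / (1.33×10⁻⁴ × 1.09) = 9.32 m/s
Converting: 9.32 m/s × 3.6 = 33.6 km/h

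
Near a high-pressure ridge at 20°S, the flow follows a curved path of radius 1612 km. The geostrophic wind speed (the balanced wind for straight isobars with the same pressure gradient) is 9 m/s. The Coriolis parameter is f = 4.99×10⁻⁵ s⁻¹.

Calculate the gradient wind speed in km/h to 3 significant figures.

37.2 km/h

Around a high, pressure-gradient force acts outward with centrifugal, so Coriolis balances both:
fV = (1/ρ)|∂P/∂n| + V²/R  →  V² − fR·V + fR·V_g = 0
With fR = 4.99×10⁻⁵ × 1612×10³ m = 80.4 m/s:
V = [fR − √((fR)² − 4 fR V_g)]/2 = [80.4 − √(80.4² − 4×80.4×9)]/2 = 10.3 m/s
Supergeostrophic (V > V_g = 9 m/s), as expected around a high.
Converting: 10.3 m/s × 3.6 = 37.2 km/h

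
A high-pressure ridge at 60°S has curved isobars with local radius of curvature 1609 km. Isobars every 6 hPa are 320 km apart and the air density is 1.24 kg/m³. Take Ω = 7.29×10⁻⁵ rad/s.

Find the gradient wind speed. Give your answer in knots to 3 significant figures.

24.8 knots

Coriolis parameter at 60°S:
f = 2Ω sin φ = 2 × 7.29×10⁻⁵ × sin 60° = 1.26×10⁻⁴ s⁻¹
Pressure gradient: |∂P/∂n| = 600 Pa / 320000 m = 1.88×10⁻³ Pa/m
Geostrophic speed: V_g = |∂P/∂n|/(fρ) = 1.88×10⁻³/(1.26×10⁻⁴ × 1.24) = 12.0 m/s
Around a high, pressure-gradient force acts outward with centrifugal, so Coriolis balances both:
fV = (1/ρ)|∂P/∂n| + V²/R  →  V² − fR·V + fR·V_g = 0
With fR = 1.26×10⁻⁴ × 1609×10³ m = 203 m/s:
V = [fR − √((fR)² − 4 fR V_g)]/2 = [203 − √(203² − 4×203×12)]/2 = 12.8 m/s
Supergeostrophic (V > V_g = 12 m/s), as expected around a high.
Converting: 12.8 m/s × 1.944 = 24.8 knots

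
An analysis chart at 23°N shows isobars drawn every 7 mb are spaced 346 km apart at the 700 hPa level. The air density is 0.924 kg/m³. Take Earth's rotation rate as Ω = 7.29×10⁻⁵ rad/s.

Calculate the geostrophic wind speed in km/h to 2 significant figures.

140 km/h

Coriolis parameter at 23°N:
f = 2Ω sin φ = 2 × 7.29×10⁻⁵ × sin 23° = 5.70×10⁻⁵ s⁻¹
Pressure gradient: |∂P/∂n| = 700 Pa / 346000 m = 2.02×10⁻³ Pa/m
Geostrophic balance (pressure-gradient force = Coriolis force):
V_g = (1/(fρ)) |∂P/∂n| = 2.02×10⁻³ / (5.70×10⁻⁵ × 0.924) = 38.4 m/s
Converting: 38.4 m/s × 3.6 = 140 km/h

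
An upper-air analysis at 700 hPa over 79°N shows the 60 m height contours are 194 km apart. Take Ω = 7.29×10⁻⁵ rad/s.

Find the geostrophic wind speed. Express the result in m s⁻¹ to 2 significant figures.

21 m s⁻¹

Coriolis parameter at 79°N:
f = 2Ω sin φ = 2 × 7.29×10⁻⁵ × sin 79° = 1.43×10⁻⁴ s⁻¹
Height gradient: |∂Z/∂n| = 60 m / 194000 m = 3.09×10⁻⁴
On a pressure surface, geostrophic balance gives V_g = (g/f)|∂Z/∂n|:
V_g = 9.81 × 3.09×10⁻⁴ / 1.43×10⁻⁴ = 21.2 m/s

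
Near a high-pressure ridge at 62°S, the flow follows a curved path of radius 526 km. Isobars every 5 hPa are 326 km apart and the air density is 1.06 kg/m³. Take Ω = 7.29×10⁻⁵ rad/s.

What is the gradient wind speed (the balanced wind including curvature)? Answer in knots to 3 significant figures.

Coriolis parameter at 62°S:
f = 2Ω sin φ = 2 × 7.29×10⁻⁵ × sin 62° = 1.29×10⁻⁴ s⁻¹
Pressure gradient: |∂P/∂n| = 500 Pa / 326000 m = 1.53×10⁻³ Pa/m
Geostrophic speed: V_g = |∂P/∂n|/(fρ) = 1.53×10⁻³/(1.29×10⁻⁴ × 1.06) = 11.2 m/s
Around a high, pressure-gradient force acts outward with centrifugal, so Coriolis balances both:
fV = (1/ρ)|∂P/∂n| + V²/R  →  V² − fR·V + fR·V_g = 0
With fR = 1.29×10⁻⁴ × 526×10³ m = 67.7 m/s:
V = [fR − √((fR)² − 4 fR V_g)]/2 = [67.7 − √(67.7² − 4×67.7×11.2)]/2 = 14.2 m/s
Supergeostrophic (V > V_g = 11.2 m/s), as expected around a high.
Converting: 14.2 m/s × 1.944 = 27.7 knots

27.7 knots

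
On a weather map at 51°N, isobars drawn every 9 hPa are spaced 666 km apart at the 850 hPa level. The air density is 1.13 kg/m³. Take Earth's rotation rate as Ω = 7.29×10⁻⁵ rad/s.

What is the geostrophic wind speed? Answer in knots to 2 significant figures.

Coriolis parameter at 51°N:
f = 2Ω sin φ = 2 × 7.29×10⁻⁵ × sin 51° = 1.13×10⁻⁴ s⁻¹
Pressure gradient: |∂P/∂n| = 900 Pa / 666000 m = 1.35×10⁻³ Pa/m
Geostrophic balance (pressure-gradient force = Coriolis force):
V_g = (1/(fρ)) |∂P/∂n| = 1.35×10⁻³ / (1.13×10⁻⁴ × 1.13) = 10.6 m/s
Converting: 10.6 m/s × 1.944 = 21 knots

21 knots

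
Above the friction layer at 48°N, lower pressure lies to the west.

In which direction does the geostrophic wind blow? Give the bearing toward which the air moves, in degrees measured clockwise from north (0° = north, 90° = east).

The pressure-gradient force points toward the west (bearing 270°).
Geostrophic balance: in the Northern Hemisphere the Coriolis force deflects motion to the right, so the geostrophic wind blows 90° to the right of the pressure-gradient force (low pressure on the left).
Rotating 270° by 90° clockwise gives 000° — the wind blows toward the north.

000°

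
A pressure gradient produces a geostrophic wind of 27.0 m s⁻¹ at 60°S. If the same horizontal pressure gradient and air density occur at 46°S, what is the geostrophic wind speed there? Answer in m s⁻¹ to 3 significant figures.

With the same pressure gradient and density, V_g ∝ 1/f ∝ 1/sin φ.
V₂ = V₁ · sin φ₁ / sin φ₂ = 27.0 × sin 60° / sin 46°
V₂ = 27.0 × 0.8660/0.7193 = 32.5 m s⁻¹

32.5 m s⁻¹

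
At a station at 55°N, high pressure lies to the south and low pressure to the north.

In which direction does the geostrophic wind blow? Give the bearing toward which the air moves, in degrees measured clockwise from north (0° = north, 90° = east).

090°

The pressure-gradient force points toward the north (bearing 000°).
Geostrophic balance: in the Northern Hemisphere the Coriolis force deflects motion to the right, so the geostrophic wind blows 90° to the right of the pressure-gradient force (low pressure on the left).
Rotating 000° by 90° clockwise gives 090° — the wind blows toward the east.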